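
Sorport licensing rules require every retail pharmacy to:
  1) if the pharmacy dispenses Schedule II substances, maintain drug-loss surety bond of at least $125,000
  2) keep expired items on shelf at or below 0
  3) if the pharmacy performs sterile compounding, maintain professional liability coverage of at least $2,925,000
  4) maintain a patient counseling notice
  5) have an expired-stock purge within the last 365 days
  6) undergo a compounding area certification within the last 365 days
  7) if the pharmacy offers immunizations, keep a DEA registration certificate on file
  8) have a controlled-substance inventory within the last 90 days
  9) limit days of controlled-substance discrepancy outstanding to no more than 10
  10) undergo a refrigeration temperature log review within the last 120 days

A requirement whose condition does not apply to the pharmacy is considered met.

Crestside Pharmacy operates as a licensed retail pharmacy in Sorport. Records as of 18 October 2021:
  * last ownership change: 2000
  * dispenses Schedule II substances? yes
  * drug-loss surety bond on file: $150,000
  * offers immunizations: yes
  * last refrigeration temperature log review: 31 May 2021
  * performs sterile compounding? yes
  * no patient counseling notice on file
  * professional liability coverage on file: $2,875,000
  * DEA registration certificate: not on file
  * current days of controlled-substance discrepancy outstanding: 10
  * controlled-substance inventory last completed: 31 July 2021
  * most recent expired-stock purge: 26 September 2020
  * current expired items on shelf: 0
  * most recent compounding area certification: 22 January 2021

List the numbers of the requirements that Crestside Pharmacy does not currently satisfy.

1. condition 'dispenses Schedule II substances' holds; drug-loss surety bond $150,000 ≥ $125,000 → met
2. expired items on shelf 0 ≤ 0 → met
3. condition 'performs sterile compounding' holds; professional liability coverage $2,875,000 < $2,925,000 → not met
4. patient counseling notice absent → not met
5. expired-stock purge 387 days ago vs limit 365 → not met
6. compounding area certification 269 days ago vs limit 365 → met
7. condition 'offers immunizations' holds; DEA registration certificate absent → not met
8. controlled-substance inventory 79 days ago vs limit 90 → met
9. days of controlled-substance discrepancy outstanding 10 ≤ 10 → met
10. refrigeration temperature log review 140 days ago vs limit 120 → not met
Not met: 3, 4, 5, 7, 10

3, 4, 5, 7, 10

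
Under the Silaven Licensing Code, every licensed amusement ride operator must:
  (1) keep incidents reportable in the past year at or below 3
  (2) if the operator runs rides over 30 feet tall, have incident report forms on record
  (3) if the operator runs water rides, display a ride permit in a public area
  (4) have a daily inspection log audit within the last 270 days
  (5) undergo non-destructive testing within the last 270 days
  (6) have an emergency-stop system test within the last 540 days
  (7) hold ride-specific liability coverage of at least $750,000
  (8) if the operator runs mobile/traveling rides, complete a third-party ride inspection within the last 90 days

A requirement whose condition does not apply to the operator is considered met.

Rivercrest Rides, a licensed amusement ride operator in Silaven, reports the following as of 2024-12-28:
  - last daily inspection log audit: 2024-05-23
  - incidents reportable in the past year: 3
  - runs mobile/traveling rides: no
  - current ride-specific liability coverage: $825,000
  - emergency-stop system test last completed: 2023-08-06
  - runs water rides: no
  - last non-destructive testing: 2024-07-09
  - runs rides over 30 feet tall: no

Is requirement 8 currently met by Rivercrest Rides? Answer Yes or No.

Yes

8. condition 'runs mobile/traveling rides' does not hold → requirement n/a → met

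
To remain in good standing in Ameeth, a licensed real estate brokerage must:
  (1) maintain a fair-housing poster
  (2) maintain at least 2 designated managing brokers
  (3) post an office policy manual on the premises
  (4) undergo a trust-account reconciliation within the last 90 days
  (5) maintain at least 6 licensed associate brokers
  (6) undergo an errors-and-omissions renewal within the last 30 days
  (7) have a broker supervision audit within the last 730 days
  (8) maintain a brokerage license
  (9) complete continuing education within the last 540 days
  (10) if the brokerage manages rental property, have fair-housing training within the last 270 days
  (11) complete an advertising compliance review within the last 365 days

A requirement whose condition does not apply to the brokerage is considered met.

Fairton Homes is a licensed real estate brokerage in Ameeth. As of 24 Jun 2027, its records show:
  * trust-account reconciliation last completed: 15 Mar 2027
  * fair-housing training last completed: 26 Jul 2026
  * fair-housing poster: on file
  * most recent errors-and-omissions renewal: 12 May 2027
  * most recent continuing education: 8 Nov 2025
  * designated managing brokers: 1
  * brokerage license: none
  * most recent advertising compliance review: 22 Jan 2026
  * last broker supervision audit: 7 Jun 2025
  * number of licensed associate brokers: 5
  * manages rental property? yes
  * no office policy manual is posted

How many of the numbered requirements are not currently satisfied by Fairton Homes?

1. fair-housing poster present → met
2. designated managing brokers 1 < 2 → not met
3. office policy manual absent → not met
4. trust-account reconciliation 101 days ago vs limit 90 → not met
5. licensed associate brokers 5 < 6 → not met
6. errors-and-omissions renewal 43 days ago vs limit 30 → not met
7. broker supervision audit 747 days ago vs limit 730 → not met
8. brokerage license absent → not met
9. continuing education 593 days ago vs limit 540 → not met
10. condition 'manages rental property' holds; fair-housing training 333 days ago vs limit 270 → not met
11. advertising compliance review 518 days ago vs limit 365 → not met
Not met: 10 of 11

10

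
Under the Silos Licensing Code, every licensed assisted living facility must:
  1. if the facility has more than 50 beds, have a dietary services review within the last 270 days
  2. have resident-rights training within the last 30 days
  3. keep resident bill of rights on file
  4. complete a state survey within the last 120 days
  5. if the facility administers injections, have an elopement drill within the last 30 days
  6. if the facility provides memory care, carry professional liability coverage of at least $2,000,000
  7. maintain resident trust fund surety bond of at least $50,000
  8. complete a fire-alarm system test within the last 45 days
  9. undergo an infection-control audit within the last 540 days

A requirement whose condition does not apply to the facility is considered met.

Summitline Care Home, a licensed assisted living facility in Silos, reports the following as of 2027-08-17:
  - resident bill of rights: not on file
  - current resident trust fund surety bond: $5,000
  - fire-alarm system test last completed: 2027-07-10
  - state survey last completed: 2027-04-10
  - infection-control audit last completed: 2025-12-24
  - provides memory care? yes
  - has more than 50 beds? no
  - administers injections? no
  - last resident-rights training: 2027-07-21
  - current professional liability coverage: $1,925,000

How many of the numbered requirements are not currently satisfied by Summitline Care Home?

5

1. condition 'has more than 50 beds' does not hold → requirement n/a → met
2. resident-rights training 27 days ago vs limit 30 → met
3. resident bill of rights absent → not met
4. state survey 129 days ago vs limit 120 → not met
5. condition 'administers injections' does not hold → requirement n/a → met
6. condition 'provides memory care' holds; professional liability coverage $1,925,000 < $2,000,000 → not met
7. resident trust fund surety bond $5,000 < $50,000 → not met
8. fire-alarm system test 38 days ago vs limit 45 → met
9. infection-control audit 601 days ago vs limit 540 → not met
Not met: 5 of 9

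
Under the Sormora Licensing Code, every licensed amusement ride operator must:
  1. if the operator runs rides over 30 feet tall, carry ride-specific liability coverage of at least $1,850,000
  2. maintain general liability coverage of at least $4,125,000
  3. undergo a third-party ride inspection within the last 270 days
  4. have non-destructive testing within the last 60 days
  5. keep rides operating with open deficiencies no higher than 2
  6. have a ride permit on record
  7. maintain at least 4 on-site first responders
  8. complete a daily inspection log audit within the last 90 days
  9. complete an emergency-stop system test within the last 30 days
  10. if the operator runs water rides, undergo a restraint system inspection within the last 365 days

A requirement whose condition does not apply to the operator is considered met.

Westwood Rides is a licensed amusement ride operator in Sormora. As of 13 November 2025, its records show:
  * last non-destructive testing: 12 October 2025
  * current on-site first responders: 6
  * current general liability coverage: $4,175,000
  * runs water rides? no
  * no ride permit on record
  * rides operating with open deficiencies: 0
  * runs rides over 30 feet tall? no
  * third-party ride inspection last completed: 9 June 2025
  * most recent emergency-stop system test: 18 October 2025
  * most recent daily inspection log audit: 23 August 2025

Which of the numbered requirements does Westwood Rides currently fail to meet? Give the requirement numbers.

6

1. condition 'runs rides over 30 feet tall' does not hold → requirement n/a → met
2. general liability coverage $4,175,000 ≥ $4,125,000 → met
3. third-party ride inspection 157 days ago vs limit 270 → met
4. non-destructive testing 32 days ago vs limit 60 → met
5. rides operating with open deficiencies 0 ≤ 2 → met
6. ride permit absent → not met
7. on-site first responders 6 ≥ 4 → met
8. daily inspection log audit 82 days ago vs limit 90 → met
9. emergency-stop system test 26 days ago vs limit 30 → met
10. condition 'runs water rides' does not hold → requirement n/a → met
Not met: 6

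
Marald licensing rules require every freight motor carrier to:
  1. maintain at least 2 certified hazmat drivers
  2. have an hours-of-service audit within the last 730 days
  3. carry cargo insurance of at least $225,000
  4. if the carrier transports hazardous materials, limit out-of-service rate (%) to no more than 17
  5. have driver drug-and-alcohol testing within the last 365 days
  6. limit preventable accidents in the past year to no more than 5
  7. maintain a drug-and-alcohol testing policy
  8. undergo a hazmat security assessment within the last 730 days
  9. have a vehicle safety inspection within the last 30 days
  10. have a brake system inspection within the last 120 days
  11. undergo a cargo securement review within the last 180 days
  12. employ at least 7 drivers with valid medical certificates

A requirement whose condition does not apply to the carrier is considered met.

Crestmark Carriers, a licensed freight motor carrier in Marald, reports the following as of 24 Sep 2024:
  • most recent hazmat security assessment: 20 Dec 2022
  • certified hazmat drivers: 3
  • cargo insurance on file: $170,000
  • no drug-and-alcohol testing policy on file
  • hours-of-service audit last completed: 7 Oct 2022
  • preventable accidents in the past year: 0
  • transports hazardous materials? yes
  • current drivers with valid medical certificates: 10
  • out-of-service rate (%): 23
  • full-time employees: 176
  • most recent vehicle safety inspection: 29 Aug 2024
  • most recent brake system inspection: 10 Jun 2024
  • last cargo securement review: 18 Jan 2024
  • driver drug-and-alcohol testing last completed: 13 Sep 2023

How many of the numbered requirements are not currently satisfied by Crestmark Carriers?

1. certified hazmat drivers 3 ≥ 2 → met
2. hours-of-service audit 718 days ago vs limit 730 → met
3. cargo insurance $170,000 < $225,000 → not met
4. condition 'transports hazardous materials' holds; out-of-service rate (%) 23 > 17 → not met
5. driver drug-and-alcohol testing 377 days ago vs limit 365 → not met
6. preventable accidents in the past year 0 ≤ 5 → met
7. drug-and-alcohol testing policy absent → not met
8. hazmat security assessment 644 days ago vs limit 730 → met
9. vehicle safety inspection 26 days ago vs limit 30 → met
10. brake system inspection 106 days ago vs limit 120 → met
11. cargo securement review 250 days ago vs limit 180 → not met
12. drivers with valid medical certificates 10 ≥ 7 → met
Not met: 5 of 12

5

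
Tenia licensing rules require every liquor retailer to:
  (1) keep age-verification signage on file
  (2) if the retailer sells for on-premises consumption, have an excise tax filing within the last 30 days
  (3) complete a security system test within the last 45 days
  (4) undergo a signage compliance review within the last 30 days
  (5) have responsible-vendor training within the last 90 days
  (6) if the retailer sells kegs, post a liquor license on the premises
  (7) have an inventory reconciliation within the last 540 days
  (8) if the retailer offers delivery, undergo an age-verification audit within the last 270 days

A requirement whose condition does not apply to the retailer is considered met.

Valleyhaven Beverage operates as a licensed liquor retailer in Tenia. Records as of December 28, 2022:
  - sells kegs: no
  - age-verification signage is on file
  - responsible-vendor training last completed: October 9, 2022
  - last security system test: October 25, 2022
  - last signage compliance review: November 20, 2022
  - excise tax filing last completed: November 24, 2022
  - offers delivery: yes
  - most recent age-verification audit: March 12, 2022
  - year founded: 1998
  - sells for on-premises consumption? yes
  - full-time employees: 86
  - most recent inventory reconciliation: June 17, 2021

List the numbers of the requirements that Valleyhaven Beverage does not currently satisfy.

2, 3, 4, 7, 8

1. age-verification signage present → met
2. condition 'sells for on-premises consumption' holds; excise tax filing 34 days ago vs limit 30 → not met
3. security system test 64 days ago vs limit 45 → not met
4. signage compliance review 38 days ago vs limit 30 → not met
5. responsible-vendor training 80 days ago vs limit 90 → met
6. condition 'sells kegs' does not hold → requirement n/a → met
7. inventory reconciliation 559 days ago vs limit 540 → not met
8. condition 'offers delivery' holds; age-verification audit 291 days ago vs limit 270 → not met
Not met: 2, 3, 4, 7, 8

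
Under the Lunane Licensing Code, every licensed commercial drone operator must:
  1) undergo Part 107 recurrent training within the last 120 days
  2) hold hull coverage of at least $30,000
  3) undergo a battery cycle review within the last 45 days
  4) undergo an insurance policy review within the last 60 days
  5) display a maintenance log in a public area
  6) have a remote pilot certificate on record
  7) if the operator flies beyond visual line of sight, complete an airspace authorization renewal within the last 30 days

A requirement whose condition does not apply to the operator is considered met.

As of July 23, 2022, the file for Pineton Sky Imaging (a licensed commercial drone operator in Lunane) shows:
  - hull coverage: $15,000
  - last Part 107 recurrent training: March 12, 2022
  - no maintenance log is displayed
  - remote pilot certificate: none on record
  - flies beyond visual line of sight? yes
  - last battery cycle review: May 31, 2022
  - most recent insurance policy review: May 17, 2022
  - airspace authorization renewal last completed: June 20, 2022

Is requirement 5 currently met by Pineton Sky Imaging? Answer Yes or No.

No

5. maintenance log absent → not met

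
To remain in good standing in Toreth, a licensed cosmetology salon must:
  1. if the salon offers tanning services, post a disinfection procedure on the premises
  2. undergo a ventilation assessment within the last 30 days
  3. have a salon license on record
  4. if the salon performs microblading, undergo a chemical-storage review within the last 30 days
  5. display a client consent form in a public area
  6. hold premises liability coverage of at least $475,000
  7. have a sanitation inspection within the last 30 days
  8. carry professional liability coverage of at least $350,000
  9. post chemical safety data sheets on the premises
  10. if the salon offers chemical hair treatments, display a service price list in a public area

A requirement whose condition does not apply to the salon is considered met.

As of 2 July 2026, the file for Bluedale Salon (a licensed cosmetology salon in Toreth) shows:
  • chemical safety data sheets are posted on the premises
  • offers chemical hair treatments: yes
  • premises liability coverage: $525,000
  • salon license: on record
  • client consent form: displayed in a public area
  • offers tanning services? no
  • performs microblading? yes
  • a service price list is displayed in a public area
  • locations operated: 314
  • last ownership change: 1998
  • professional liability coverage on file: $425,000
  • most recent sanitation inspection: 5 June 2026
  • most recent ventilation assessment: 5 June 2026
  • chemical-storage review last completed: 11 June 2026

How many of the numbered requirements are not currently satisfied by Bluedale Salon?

0

1. condition 'offers tanning services' does not hold → requirement n/a → met
2. ventilation assessment 27 days ago vs limit 30 → met
3. salon license present → met
4. condition 'performs microblading' holds; chemical-storage review 21 days ago vs limit 30 → met
5. client consent form present → met
6. premises liability coverage $525,000 ≥ $475,000 → met
7. sanitation inspection 27 days ago vs limit 30 → met
8. professional liability coverage $425,000 ≥ $350,000 → met
9. chemical safety data sheets present → met
10. condition 'offers chemical hair treatments' holds; service price list present → met
Not met: 0 of 10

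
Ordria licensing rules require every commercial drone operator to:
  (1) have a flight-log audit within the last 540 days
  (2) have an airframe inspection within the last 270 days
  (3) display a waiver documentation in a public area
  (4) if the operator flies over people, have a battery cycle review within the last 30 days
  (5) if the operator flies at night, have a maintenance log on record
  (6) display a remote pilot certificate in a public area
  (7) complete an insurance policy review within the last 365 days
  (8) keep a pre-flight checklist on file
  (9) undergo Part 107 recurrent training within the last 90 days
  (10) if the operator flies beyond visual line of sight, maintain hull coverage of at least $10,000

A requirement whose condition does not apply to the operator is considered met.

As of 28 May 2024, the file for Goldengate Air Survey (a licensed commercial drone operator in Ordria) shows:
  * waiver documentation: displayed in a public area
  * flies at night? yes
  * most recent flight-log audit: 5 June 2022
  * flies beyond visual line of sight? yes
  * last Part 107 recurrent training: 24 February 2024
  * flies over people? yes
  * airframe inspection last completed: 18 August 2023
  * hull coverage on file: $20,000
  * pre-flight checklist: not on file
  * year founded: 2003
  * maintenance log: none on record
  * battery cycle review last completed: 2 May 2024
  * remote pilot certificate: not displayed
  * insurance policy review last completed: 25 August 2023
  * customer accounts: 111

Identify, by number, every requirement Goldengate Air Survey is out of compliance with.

1, 2, 5, 6, 8, 9

1. flight-log audit 723 days ago vs limit 540 → not met
2. airframe inspection 284 days ago vs limit 270 → not met
3. waiver documentation present → met
4. condition 'flies over people' holds; battery cycle review 26 days ago vs limit 30 → met
5. condition 'flies at night' holds; maintenance log absent → not met
6. remote pilot certificate absent → not met
7. insurance policy review 277 days ago vs limit 365 → met
8. pre-flight checklist absent → not met
9. Part 107 recurrent training 94 days ago vs limit 90 → not met
10. condition 'flies beyond visual line of sight' holds; hull coverage $20,000 ≥ $10,000 → met
Not met: 1, 2, 5, 6, 8, 9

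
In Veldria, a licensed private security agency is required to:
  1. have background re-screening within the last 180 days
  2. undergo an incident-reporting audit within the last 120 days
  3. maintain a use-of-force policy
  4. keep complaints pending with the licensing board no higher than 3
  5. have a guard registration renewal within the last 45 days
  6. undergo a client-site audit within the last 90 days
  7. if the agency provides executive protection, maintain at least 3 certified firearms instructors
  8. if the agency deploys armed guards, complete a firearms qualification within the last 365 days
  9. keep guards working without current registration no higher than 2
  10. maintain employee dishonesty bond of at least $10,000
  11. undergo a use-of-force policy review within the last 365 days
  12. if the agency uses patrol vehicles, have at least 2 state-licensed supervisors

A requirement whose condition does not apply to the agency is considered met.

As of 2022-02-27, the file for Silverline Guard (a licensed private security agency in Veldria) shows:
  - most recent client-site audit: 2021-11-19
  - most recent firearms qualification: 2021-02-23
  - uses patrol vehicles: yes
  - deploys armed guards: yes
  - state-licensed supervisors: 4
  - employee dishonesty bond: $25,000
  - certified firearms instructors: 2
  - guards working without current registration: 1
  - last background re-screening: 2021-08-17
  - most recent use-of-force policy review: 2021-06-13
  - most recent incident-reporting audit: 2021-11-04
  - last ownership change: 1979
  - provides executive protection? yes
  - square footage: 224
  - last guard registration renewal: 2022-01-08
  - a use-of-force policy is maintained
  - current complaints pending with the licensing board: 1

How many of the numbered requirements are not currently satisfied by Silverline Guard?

5

1. background re-screening 194 days ago vs limit 180 → not met
2. incident-reporting audit 115 days ago vs limit 120 → met
3. use-of-force policy present → met
4. complaints pending with the licensing board 1 ≤ 3 → met
5. guard registration renewal 50 days ago vs limit 45 → not met
6. client-site audit 100 days ago vs limit 90 → not met
7. condition 'provides executive protection' holds; certified firearms instructors 2 < 3 → not met
8. condition 'deploys armed guards' holds; firearms qualification 369 days ago vs limit 365 → not met
9. guards working without current registration 1 ≤ 2 → met
10. employee dishonesty bond $25,000 ≥ $10,000 → met
11. use-of-force policy review 259 days ago vs limit 365 → met
12. condition 'uses patrol vehicles' holds; state-licensed supervisors 4 ≥ 2 → met
Not met: 5 of 12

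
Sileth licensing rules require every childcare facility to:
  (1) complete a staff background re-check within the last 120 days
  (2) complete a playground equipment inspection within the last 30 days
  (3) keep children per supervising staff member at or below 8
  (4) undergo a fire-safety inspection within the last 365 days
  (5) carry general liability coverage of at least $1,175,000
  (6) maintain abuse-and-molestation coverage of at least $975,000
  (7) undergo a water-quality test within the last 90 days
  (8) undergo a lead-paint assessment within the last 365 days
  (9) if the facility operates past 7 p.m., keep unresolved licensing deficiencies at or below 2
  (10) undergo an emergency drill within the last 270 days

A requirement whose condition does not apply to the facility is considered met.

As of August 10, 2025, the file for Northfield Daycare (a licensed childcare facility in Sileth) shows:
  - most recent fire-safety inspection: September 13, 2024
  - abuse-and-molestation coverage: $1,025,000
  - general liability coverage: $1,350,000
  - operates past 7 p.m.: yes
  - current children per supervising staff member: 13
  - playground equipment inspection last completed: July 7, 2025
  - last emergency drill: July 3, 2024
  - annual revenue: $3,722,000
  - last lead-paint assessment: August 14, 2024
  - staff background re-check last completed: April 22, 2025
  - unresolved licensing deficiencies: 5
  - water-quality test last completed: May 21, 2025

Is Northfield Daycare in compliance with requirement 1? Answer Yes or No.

1. staff background re-check 110 days ago vs limit 120 → met

Yes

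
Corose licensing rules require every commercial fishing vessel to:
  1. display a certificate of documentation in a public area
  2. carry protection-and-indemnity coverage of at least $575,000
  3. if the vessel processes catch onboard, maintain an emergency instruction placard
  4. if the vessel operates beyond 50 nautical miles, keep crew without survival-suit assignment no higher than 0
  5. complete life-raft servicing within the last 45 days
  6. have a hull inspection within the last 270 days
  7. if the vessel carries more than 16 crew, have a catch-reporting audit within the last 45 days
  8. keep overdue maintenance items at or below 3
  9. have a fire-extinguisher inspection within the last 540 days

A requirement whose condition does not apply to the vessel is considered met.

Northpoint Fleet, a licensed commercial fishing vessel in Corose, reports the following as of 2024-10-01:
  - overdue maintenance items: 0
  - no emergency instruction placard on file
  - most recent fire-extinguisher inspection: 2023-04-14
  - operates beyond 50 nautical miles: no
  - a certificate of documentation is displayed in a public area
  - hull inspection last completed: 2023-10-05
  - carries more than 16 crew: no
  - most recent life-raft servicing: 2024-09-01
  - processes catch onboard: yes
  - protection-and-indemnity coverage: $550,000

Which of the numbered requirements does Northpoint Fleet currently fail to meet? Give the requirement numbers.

1. certificate of documentation present → met
2. protection-and-indemnity coverage $550,000 < $575,000 → not met
3. condition 'processes catch onboard' holds; emergency instruction placard absent → not met
4. condition 'operates beyond 50 nautical miles' does not hold → requirement n/a → met
5. life-raft servicing 30 days ago vs limit 45 → met
6. hull inspection 362 days ago vs limit 270 → not met
7. condition 'carries more than 16 crew' does not hold → requirement n/a → met
8. overdue maintenance items 0 ≤ 3 → met
9. fire-extinguisher inspection 536 days ago vs limit 540 → met
Not met: 2, 3, 6

2, 3, 6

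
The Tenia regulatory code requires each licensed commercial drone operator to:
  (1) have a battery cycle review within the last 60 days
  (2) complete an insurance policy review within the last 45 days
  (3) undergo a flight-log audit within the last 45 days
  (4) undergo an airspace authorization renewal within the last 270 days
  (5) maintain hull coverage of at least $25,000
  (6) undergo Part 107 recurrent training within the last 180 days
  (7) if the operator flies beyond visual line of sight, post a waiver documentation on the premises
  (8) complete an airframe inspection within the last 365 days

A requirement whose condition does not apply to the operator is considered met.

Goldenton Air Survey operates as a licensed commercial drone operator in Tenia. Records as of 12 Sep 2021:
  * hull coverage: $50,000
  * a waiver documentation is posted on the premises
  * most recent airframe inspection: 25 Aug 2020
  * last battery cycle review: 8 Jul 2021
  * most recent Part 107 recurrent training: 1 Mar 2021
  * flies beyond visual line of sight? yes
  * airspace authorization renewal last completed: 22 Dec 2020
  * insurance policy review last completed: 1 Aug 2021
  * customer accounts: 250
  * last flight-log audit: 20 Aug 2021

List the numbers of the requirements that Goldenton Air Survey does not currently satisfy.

1, 6, 8

1. battery cycle review 66 days ago vs limit 60 → not met
2. insurance policy review 42 days ago vs limit 45 → met
3. flight-log audit 23 days ago vs limit 45 → met
4. airspace authorization renewal 264 days ago vs limit 270 → met
5. hull coverage $50,000 ≥ $25,000 → met
6. Part 107 recurrent training 195 days ago vs limit 180 → not met
7. condition 'flies beyond visual line of sight' holds; waiver documentation present → met
8. airframe inspection 383 days ago vs limit 365 → not met
Not met: 1, 6, 8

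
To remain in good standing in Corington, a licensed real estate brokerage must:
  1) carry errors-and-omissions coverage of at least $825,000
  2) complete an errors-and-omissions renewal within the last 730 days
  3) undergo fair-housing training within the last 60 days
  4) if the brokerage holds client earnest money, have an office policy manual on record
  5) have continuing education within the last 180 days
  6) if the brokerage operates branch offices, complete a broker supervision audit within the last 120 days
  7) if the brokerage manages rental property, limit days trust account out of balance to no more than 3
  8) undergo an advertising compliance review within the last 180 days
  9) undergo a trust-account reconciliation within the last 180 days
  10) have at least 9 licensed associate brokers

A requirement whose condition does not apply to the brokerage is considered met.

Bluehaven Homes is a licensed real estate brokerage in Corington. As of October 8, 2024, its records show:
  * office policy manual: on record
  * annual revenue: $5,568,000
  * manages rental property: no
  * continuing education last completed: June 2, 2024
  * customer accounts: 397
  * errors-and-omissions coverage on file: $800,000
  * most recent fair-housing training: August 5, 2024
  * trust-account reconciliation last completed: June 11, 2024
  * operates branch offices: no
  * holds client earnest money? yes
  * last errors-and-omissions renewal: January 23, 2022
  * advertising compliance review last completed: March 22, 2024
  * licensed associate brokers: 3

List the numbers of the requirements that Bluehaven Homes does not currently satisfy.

1. errors-and-omissions coverage $800,000 < $825,000 → not met
2. errors-and-omissions renewal 989 days ago vs limit 730 → not met
3. fair-housing training 64 days ago vs limit 60 → not met
4. condition 'holds client earnest money' holds; office policy manual present → met
5. continuing education 128 days ago vs limit 180 → met
6. condition 'operates branch offices' does not hold → requirement n/a → met
7. condition 'manages rental property' does not hold → requirement n/a → met
8. advertising compliance review 200 days ago vs limit 180 → not met
9. trust-account reconciliation 119 days ago vs limit 180 → met
10. licensed associate brokers 3 < 9 → not met
Not met: 1, 2, 3, 8, 10

1, 2, 3, 8, 10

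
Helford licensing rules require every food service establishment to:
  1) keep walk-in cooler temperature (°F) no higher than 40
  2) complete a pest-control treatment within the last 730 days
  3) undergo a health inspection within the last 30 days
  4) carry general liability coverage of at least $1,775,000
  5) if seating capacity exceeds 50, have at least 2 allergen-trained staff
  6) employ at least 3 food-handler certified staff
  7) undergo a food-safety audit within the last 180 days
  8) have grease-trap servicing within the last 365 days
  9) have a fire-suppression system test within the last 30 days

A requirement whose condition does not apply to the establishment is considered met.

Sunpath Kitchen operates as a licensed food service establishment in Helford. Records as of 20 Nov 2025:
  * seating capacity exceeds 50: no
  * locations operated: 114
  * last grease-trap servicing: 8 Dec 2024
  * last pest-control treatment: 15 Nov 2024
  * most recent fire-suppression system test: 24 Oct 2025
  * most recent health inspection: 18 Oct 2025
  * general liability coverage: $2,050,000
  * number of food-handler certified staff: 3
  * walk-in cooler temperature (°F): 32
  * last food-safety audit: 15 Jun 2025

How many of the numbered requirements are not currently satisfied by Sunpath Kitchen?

1

1. walk-in cooler temperature (°F) 32 ≤ 40 → met
2. pest-control treatment 370 days ago vs limit 730 → met
3. health inspection 33 days ago vs limit 30 → not met
4. general liability coverage $2,050,000 ≥ $1,775,000 → met
5. condition 'seating capacity exceeds 50' does not hold → requirement n/a → met
6. food-handler certified staff 3 ≥ 3 → met
7. food-safety audit 158 days ago vs limit 180 → met
8. grease-trap servicing 347 days ago vs limit 365 → met
9. fire-suppression system test 27 days ago vs limit 30 → met
Not met: 1 of 9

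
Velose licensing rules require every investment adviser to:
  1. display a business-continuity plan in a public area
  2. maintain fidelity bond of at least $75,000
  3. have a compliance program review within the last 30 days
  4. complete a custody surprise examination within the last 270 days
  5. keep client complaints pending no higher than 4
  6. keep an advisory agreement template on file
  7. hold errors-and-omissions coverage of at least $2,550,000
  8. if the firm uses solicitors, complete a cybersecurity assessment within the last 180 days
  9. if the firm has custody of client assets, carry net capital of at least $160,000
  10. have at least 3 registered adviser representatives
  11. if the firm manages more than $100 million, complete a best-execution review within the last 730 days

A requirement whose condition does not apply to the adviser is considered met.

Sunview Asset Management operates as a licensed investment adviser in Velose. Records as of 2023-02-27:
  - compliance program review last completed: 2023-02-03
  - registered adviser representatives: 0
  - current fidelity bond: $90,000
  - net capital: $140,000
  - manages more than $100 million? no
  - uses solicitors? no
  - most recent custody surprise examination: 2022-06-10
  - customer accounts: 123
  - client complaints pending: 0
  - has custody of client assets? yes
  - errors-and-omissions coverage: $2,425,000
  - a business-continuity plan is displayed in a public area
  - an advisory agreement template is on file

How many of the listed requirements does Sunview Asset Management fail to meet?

3

1. business-continuity plan present → met
2. fidelity bond $90,000 ≥ $75,000 → met
3. compliance program review 24 days ago vs limit 30 → met
4. custody surprise examination 262 days ago vs limit 270 → met
5. client complaints pending 0 ≤ 4 → met
6. advisory agreement template present → met
7. errors-and-omissions coverage $2,425,000 < $2,550,000 → not met
8. condition 'uses solicitors' does not hold → requirement n/a → met
9. condition 'has custody of client assets' holds; net capital $140,000 < $160,000 → not met
10. registered adviser representatives 0 < 3 → not met
11. condition 'manages more than $100 million' does not hold → requirement n/a → met
Not met: 3 of 11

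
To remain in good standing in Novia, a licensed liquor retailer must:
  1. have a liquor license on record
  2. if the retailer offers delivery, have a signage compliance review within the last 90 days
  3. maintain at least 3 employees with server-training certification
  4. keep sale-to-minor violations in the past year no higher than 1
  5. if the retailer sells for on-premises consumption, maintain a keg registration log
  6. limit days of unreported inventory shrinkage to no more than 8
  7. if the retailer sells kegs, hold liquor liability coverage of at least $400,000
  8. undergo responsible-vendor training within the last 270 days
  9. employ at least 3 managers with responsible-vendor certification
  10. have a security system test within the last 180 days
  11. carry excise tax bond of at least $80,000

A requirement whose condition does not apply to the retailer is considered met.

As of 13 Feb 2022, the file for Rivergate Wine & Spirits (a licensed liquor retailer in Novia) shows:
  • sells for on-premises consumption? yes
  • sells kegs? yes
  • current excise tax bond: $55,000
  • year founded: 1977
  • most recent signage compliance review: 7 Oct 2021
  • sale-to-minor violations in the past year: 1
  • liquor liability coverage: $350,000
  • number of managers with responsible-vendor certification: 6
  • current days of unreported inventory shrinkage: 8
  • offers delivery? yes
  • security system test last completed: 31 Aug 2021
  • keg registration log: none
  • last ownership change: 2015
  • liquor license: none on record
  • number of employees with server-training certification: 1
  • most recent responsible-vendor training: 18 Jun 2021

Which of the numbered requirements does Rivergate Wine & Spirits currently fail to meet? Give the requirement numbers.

1, 2, 3, 5, 7, 11

1. liquor license absent → not met
2. condition 'offers delivery' holds; signage compliance review 129 days ago vs limit 90 → not met
3. employees with server-training certification 1 < 3 → not met
4. sale-to-minor violations in the past year 1 ≤ 1 → met
5. condition 'sells for on-premises consumption' holds; keg registration log absent → not met
6. days of unreported inventory shrinkage 8 ≤ 8 → met
7. condition 'sells kegs' holds; liquor liability coverage $350,000 < $400,000 → not met
8. responsible-vendor training 240 days ago vs limit 270 → met
9. managers with responsible-vendor certification 6 ≥ 3 → met
10. security system test 166 days ago vs limit 180 → met
11. excise tax bond $55,000 < $80,000 → not met
Not met: 1, 2, 3, 5, 7, 11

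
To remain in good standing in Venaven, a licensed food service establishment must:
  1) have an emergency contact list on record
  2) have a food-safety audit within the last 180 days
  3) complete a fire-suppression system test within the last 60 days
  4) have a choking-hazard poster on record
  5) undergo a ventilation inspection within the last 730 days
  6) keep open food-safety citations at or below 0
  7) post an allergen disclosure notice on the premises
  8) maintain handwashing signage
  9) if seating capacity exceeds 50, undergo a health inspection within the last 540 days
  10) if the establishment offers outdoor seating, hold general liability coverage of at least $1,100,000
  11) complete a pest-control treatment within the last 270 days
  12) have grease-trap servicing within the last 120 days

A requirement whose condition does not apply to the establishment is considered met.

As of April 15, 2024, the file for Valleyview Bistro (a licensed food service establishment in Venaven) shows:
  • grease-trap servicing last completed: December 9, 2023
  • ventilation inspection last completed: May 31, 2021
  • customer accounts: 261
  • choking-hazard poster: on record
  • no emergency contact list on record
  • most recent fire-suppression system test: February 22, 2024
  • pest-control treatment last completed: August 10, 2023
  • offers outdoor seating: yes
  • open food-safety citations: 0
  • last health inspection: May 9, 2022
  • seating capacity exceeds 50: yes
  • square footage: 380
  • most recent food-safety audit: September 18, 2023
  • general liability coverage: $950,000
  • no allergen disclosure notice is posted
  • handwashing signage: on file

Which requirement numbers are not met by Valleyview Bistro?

1. emergency contact list absent → not met
2. food-safety audit 210 days ago vs limit 180 → not met
3. fire-suppression system test 53 days ago vs limit 60 → met
4. choking-hazard poster present → met
5. ventilation inspection 1050 days ago vs limit 730 → not met
6. open food-safety citations 0 ≤ 0 → met
7. allergen disclosure notice absent → not met
8. handwashing signage present → met
9. condition 'seating capacity exceeds 50' holds; health inspection 707 days ago vs limit 540 → not met
10. condition 'offers outdoor seating' holds; general liability coverage $950,000 < $1,100,000 → not met
11. pest-control treatment 249 days ago vs limit 270 → met
12. grease-trap servicing 128 days ago vs limit 120 → not met
Not met: 1, 2, 5, 7, 9, 10, 12

1, 2, 5, 7, 9, 10, 12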